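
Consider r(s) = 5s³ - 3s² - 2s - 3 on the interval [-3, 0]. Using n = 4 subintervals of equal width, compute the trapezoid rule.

Δs = (0 − (-3))/4 = 0.75.
r(-3) = -159, r(-2.25) = -70.640625, r(-1.5) = -23.625, r(-0.75) = -5.296875, r(0) = -3.
T_4 = (Δs/2)·[r(s_0) + 2r(s_1) + 2r(s_2) + 2r(s_3) + r(s_4)].
Sum = -135.421875.

-135.421875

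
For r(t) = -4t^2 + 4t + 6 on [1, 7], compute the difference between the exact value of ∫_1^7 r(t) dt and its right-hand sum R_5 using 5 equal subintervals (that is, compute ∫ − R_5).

106.56

Exact integral: ∫_1^7 r(t) dt = -324.
R_5 = -430.56.
Error = -324 − (-430.56) = 106.56.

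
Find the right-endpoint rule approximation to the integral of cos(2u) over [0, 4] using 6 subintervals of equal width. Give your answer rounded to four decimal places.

Δu = (4 − 0)/6 = 2/3.
Right endpoints: 2/3, 4/3, 2, 8/3, 10/3, 4.
f(2/3) ≈ 0.2352, f(4/3) ≈ -0.8893, f(2) ≈ -0.6536, f(8/3) ≈ 0.5818, f(10/3) ≈ 0.9274, f(4) ≈ -0.1455.
Sum = Δu · [f(2/3) + f(4/3) + f(2) + ...].
Sum ≈ 0.0373.

0.0373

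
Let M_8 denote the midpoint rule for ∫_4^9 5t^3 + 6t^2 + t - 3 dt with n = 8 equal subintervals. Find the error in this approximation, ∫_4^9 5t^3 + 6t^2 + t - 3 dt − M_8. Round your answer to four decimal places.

16.8457

Exact integral: ∫_4^9 f(t) dt = 9228.75.
M_8 ≈ 9211.904297.
Error ≈ 9228.75 − 9211.904297 ≈ 16.8457.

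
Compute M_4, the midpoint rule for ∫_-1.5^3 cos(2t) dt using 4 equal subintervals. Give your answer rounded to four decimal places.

Δt = (3 − (-1.5))/4 = 1.125.
Midpoints: -0.9375, 0.1875, 1.3125, 2.4375.
f(-0.9375) ≈ -0.2995, f(0.1875) ≈ 0.9305, f(1.3125) ≈ -0.8695, f(2.4375) ≈ 0.1619.
Sum = Δt · [f(-0.9375) + f(0.1875) + f(1.3125) + f(2.4375)].
Sum ≈ -0.0862.

-0.0862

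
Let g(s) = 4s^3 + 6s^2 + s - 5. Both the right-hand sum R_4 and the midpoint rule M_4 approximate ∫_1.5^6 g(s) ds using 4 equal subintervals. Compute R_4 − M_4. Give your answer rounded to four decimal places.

R_4 = 2353.81640625.
M_4 ≈ 1686.357422.
R_4 − M_4 ≈ 667.4590.

667.4590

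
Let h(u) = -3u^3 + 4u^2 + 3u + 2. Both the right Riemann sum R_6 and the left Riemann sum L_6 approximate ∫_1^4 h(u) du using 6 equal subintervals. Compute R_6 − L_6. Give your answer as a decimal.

-60

R_6 = -111.0625.
L_6 = -51.0625.
R_6 − L_6 = -60.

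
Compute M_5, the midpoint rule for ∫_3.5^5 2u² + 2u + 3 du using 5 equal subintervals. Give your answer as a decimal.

71.9775

Δu = (5 − 3.5)/5 = 0.3.
Midpoints: 3.65, 3.95, 4.25, 4.55, 4.85.
f(3.65) = 36.945, f(3.95) = 42.105, f(4.25) = 47.625, f(4.55) = 53.505, f(4.85) = 59.745.
Sum = Δu · [f(3.65) + f(3.95) + f(4.25) + f(4.55) + f(4.85)].
Sum = 71.9775.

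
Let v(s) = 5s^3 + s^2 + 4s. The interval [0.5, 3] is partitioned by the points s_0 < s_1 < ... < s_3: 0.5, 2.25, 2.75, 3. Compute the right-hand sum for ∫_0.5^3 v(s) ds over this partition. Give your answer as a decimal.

224.55078125

Subinterval widths: 1.75, 0.5, 0.25.
Right endpoints: 2.25, 2.75, 3.
v(2.25) = 71.015625, v(2.75) = 122.546875, v(3) = 156.
Sum = Σ Δs_i · v(s_i).
Sum = 224.55078125.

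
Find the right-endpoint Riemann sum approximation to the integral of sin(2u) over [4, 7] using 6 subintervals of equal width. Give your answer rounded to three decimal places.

-0.129

Δu = (7 − 4)/6 = 0.5.
Right endpoints: 4.5, 5, 5.5, 6, 6.5, 7.
f(4.5) ≈ 0.412, f(5) ≈ -0.544, f(5.5) ≈ -1.000, f(6) ≈ -0.537, f(6.5) ≈ 0.420, f(7) ≈ 0.991.
Sum = Δu · [f(4.5) + f(5) + f(5.5) + ...].
Sum ≈ -0.129.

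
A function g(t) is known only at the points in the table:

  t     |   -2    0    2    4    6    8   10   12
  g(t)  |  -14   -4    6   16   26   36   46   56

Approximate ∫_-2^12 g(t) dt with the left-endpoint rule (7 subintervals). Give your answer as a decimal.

Δt = 2.
Sum = 2·[(-14) + (-4) + 6 + 16 + 26 + 36 + 46] = 224.

224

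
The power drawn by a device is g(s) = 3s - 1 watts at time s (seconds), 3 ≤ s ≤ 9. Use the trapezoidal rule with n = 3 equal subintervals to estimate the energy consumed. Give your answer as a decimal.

Δs = (9 − 3)/3 = 2.
g(3) = 8, g(5) = 14, g(7) = 20, g(9) = 26.
T_3 = (Δs/2)·[g(s_0) + 2g(s_1) + 2g(s_2) + g(s_3)].
Sum = 102.

102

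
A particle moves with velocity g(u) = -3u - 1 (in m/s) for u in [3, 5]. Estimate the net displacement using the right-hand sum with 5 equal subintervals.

-27.2

Δu = (5 − 3)/5 = 0.4.
Right endpoints: 3.4, 3.8, 4.2, 4.6, 5.
g(3.4) = -11.2, g(3.8) = -12.4, g(4.2) = -13.6, g(4.6) = -14.8, g(5) = -16.
Sum = Δu · [g(3.4) + g(3.8) + g(4.2) + g(4.6) + g(5)].
Sum = -27.2.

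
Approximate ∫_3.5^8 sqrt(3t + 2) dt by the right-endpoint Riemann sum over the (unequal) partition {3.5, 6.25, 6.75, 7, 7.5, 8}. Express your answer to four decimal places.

21.1087

Subinterval widths: 2.75, 0.5, 0.25, 0.5, 0.5.
Right endpoints: 6.25, 6.75, 7, 7.5, 8.
f(6.25) ≈ 4.5552, f(6.75) ≈ 4.7170, f(7) ≈ 4.7958, f(7.5) ≈ 4.9497, f(8) ≈ 5.0990.
Sum = Σ Δt_i · f(t_i).
Sum ≈ 21.1087.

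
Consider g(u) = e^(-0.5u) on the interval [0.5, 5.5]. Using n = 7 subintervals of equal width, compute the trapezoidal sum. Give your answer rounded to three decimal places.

Δu = (5.5 − 0.5)/7 = 5/7.
g(0.5) ≈ 0.779, g(17/14) ≈ 0.545, g(27/14) ≈ 0.381, g(37/14) ≈ 0.267, g(47/14) ≈ 0.187, g(57/14) ≈ 0.131, g(67/14) ≈ 0.091, g(5.5) ≈ 0.064.
T_7 = (Δu/2)·[g(u_0) + 2g(u_1) + ... + 2g(u_{6}) + g(u_7)].
Sum ≈ 1.445.

1.445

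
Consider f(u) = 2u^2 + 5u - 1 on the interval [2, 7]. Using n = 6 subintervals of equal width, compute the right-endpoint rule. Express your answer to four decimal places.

379.9074

Δu = (7 − 2)/6 = 5/6.
Right endpoints: 17/6, 11/3, 4.5, 16/3, 37/6, 7.
f(17/6) = 263/9, f(11/3) = 398/9, f(4.5) = 62, f(16/3) = 743/9, f(37/6) = 953/9, f(7) = 132.
Sum = Δu · [f(17/6) + f(11/3) + f(4.5) + ...].
Sum ≈ 379.9074.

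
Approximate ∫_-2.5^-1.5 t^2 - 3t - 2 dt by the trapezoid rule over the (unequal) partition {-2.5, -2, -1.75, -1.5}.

Subinterval widths: 0.5, 0.25, 0.25.
f(-2.5) = 11.75, f(-2) = 8, f(-1.75) = 6.3125, f(-1.5) = 4.75.
On each subinterval the trapezoid contributes (Δt_i/2)·[f(t_{i-1}) + f(t_i)].
Sum = 8.109375.

8.109375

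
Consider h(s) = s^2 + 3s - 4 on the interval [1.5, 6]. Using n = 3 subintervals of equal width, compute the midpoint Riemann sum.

Δs = (6 − 1.5)/3 = 1.5.
Midpoints: 2.25, 3.75, 5.25.
h(2.25) = 7.8125, h(3.75) = 21.3125, h(5.25) = 39.3125.
Sum = Δs · [h(2.25) + h(3.75) + h(5.25)].
Sum = 102.65625.

102.65625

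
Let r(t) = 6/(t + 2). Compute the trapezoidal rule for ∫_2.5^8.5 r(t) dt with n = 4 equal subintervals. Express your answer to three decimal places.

5.129

Δt = (8.5 − 2.5)/4 = 1.5.
r(2.5) = 4/3, r(4) = 1, r(5.5) = 0.8, r(7) = 2/3, r(8.5) = 4/7.
T_4 = (Δt/2)·[r(t_0) + 2r(t_1) + 2r(t_2) + 2r(t_3) + r(t_4)].
Sum ≈ 5.129.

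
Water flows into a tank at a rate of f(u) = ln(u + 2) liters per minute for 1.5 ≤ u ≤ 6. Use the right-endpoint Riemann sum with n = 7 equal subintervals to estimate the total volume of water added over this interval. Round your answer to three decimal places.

8.011

Δu = (6 − 1.5)/7 = 9/14.
Right endpoints: 15/7, 39/14, 24/7, 57/14, 33/7, 75/14, 6.
f(15/7) ≈ 1.421, f(39/14) ≈ 1.566, f(24/7) ≈ 1.692, f(57/14) ≈ 1.804, f(33/7) ≈ 1.904, f(75/14) ≈ 1.996, f(6) ≈ 2.079.
Sum = Δu · [f(15/7) + f(39/14) + f(24/7) + ...].
Sum ≈ 8.011.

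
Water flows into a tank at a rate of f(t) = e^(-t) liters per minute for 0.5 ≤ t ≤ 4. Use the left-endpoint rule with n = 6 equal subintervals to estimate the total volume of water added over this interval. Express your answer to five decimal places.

0.77636

Δt = (4 − 0.5)/6 = 7/12.
Left endpoints: 0.5, 13/12, 5/3, 2.25, 17/6, 41/12.
f(0.5) ≈ 0.60653, f(13/12) ≈ 0.33847, f(5/3) ≈ 0.18888, f(2.25) ≈ 0.10540, f(17/6) ≈ 0.05882, f(41/12) ≈ 0.03282.
Sum = Δt · [f(0.5) + f(13/12) + f(5/3) + ...].
Sum ≈ 0.77636.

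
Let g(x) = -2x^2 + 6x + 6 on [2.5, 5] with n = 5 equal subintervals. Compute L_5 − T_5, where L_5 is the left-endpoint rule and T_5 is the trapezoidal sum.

L_5 = 3.75.
T_5 = -1.875.
L_5 − T_5 = 5.625.

5.625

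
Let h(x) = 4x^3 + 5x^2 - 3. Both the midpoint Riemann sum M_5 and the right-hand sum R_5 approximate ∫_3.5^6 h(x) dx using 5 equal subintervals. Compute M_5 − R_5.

-212.5

M_5 = 1423.75.
R_5 = 1636.25.
M_5 − R_5 = -212.5.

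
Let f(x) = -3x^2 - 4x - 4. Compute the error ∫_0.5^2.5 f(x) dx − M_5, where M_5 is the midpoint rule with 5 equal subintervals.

Exact integral: ∫_0.5^2.5 f(x) dx = -35.5.
M_5 = -35.42.
Error = -35.5 − (-35.42) = -0.08.

-0.08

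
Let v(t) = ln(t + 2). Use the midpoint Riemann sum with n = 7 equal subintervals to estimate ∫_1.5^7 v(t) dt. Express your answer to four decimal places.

9.8948

Δt = (7 − 1.5)/7 = 11/14.
Midpoints: 53/28, 75/28, 97/28, 4.25, 141/28, 163/28, 185/28.
v(53/28) ≈ 1.3591, v(75/28) ≈ 1.5430, v(97/28) ≈ 1.6982, v(4.25) ≈ 1.8326, v(141/28) ≈ 1.9510, v(163/28) ≈ 2.0569, v(185/28) ≈ 2.1526.
Sum = Δt · [v(53/28) + v(75/28) + v(97/28) + ...].
Sum ≈ 9.8948.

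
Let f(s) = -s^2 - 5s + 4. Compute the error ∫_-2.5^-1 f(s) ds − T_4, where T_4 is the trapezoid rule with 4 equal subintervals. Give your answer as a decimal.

Exact integral: ∫_-2.5^-1 f(s) ds = 14.25.
T_4 = 14.21484375.
Error = 14.25 − 14.21484375 = 0.03515625.

0.03515625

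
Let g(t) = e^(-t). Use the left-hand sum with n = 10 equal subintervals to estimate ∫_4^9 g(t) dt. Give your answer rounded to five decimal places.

Δt = (9 − 4)/10 = 0.5.
Left endpoints: 4, 4.5, 5, 5.5, 6, 6.5, 7, 7.5, 8, 8.5.
g(4) ≈ 0.01832, g(4.5) ≈ 0.01111, g(5) ≈ 0.00674, g(5.5) ≈ 0.00409, g(6) ≈ 0.00248, g(6.5) ≈ 0.00150, g(7) ≈ 0.00091, g(7.5) ≈ 0.00055, g(8) ≈ 0.00034, g(8.5) ≈ 0.00020.
Sum = Δt · [g(4) + g(4.5) + g(5) + ...].
Sum ≈ 0.02312.

0.02312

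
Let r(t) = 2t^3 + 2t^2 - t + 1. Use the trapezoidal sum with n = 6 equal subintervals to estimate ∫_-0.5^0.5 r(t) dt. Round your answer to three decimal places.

1.176

Δt = (0.5 − (-0.5))/6 = 1/6.
r(-0.5) = 1.75, r(-1/3) = 40/27, r(-1/6) = 131/108, r(0) = 1, r(1/6) = 97/108, r(1/3) = 26/27, r(0.5) = 1.25.
T_6 = (Δt/2)·[r(t_0) + 2r(t_1) + ... + 2r(t_{5}) + r(t_6)].
Sum ≈ 1.176.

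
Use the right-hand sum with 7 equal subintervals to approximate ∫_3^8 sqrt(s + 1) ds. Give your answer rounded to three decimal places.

Δs = (8 − 3)/7 = 5/7.
Right endpoints: 26/7, 31/7, 36/7, 41/7, 46/7, 51/7, 8.
f(26/7) ≈ 2.171, f(31/7) ≈ 2.330, f(36/7) ≈ 2.478, f(41/7) ≈ 2.619, f(46/7) ≈ 2.752, f(51/7) ≈ 2.878, f(8) ≈ 3.000.
Sum = Δs · [f(26/7) + f(31/7) + f(36/7) + ...].
Sum ≈ 13.020.

13.020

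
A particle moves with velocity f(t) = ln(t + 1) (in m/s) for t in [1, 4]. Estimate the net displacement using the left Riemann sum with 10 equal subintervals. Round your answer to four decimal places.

Δt = (4 − 1)/10 = 0.3.
Left endpoints: 1, 1.3, 1.6, 1.9, 2.2, 2.5, 2.8, 3.1, 3.4, 3.7.
f(1) ≈ 0.6931, f(1.3) ≈ 0.8329, f(1.6) ≈ 0.9555, f(1.9) ≈ 1.0647, f(2.2) ≈ 1.1632, f(2.5) ≈ 1.2528, f(2.8) ≈ 1.3350, f(3.1) ≈ 1.4110, f(3.4) ≈ 1.4816, f(3.7) ≈ 1.5476.
Sum = Δt · [f(1) + f(1.3) + f(1.6) + ...].
Sum ≈ 3.5212.

3.5212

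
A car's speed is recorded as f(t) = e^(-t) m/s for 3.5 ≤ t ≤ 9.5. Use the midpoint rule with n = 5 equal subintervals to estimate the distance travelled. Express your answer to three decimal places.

0.028

Δt = (9.5 − 3.5)/5 = 1.2.
Midpoints: 4.1, 5.3, 6.5, 7.7, 8.9.
f(4.1) ≈ 0.017, f(5.3) ≈ 0.005, f(6.5) ≈ 0.002, f(7.7) ≈ 0.000, f(8.9) ≈ 0.000.
Sum = Δt · [f(4.1) + f(5.3) + f(6.5) + f(7.7) + f(8.9)].
Sum ≈ 0.028.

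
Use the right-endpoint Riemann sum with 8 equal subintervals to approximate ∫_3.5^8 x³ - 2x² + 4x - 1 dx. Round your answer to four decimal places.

884.2478

Δx = (8 − 3.5)/8 = 0.5625.
Right endpoints: 4.0625, 4.625, 5.1875, 5.75, 6.3125, 6.875, 7.4375, 8.
f(4.0625) = 201889/4096, f(4.625) = 37709/512, f(5.1875) = 432235/4096, f(5.75) = 145.984375, f(6.3125) = 803197/4096, f(6.875) = 131543/512, f(7.4375) = 1349767/4096, f(8) = 415.
Sum = Δx · [f(4.0625) + f(4.625) + f(5.1875) + ...].
Sum ≈ 884.2478.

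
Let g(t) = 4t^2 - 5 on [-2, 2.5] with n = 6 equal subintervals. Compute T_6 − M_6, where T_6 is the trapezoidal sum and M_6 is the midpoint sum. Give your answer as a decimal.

2.53125

T_6 = 10.6875.
M_6 = 8.15625.
T_6 − M_6 = 2.53125.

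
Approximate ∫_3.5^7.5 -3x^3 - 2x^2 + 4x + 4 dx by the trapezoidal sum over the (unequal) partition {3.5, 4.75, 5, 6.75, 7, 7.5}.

-2472.60546875

Subinterval widths: 1.25, 0.25, 1.75, 0.25, 0.5.
f(3.5) = -135.125, f(4.75) = -343.640625, f(5) = -401, f(6.75) = -982.765625, f(7) = -1095, f(7.5) = -1344.125.
On each subinterval the trapezoid contributes (Δx_i/2)·[f(x_{i-1}) + f(x_i)].
Sum = -2472.60546875.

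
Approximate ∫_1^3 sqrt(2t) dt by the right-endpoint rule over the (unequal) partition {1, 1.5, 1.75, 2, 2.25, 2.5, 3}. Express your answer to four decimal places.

Subinterval widths: 0.5, 0.25, 0.25, 0.25, 0.25, 0.5.
Right endpoints: 1.5, 1.75, 2, 2.25, 2.5, 3.
f(1.5) ≈ 1.7321, f(1.75) ≈ 1.8708, f(2) ≈ 2.0000, f(2.25) ≈ 2.1213, f(2.5) ≈ 2.2361, f(3) ≈ 2.4495.
Sum = Σ Δt_i · f(t_i).
Sum ≈ 4.1478.

4.1478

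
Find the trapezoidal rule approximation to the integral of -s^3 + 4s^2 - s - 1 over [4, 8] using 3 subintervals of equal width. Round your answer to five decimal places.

-407.25926

Δs = (8 − 4)/3 = 4/3.
f(4) = -5, f(16/3) = -1195/27, f(20/3) = -3407/27, f(8) = -265.
T_3 = (Δs/2)·[f(s_0) + 2f(s_1) + 2f(s_2) + f(s_3)].
Sum ≈ -407.25926.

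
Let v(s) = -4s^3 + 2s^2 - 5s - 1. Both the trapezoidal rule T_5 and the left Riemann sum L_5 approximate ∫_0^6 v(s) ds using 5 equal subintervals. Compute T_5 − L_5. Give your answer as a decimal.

-493.2

T_5 = -1296.96.
L_5 = -803.76.
T_5 − L_5 = -493.2.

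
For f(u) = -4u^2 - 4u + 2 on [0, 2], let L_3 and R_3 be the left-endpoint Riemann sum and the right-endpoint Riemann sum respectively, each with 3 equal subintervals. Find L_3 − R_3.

16

L_3 ≈ -7.25925926.
R_3 ≈ -23.25925926.
L_3 − R_3 = 16.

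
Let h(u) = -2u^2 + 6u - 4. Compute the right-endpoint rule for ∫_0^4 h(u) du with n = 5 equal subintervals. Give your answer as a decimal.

Δu = (4 − 0)/5 = 0.8.
Right endpoints: 0.8, 1.6, 2.4, 3.2, 4.
h(0.8) = -0.48, h(1.6) = 0.48, h(2.4) = -1.12, h(3.2) = -5.28, h(4) = -12.
Sum = Δu · [h(0.8) + h(1.6) + h(2.4) + h(3.2) + h(4)].
Sum = -14.72.

-14.72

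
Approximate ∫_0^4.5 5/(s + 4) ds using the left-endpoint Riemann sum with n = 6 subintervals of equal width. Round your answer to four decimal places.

Δs = (4.5 − 0)/6 = 0.75.
Left endpoints: 0, 0.75, 1.5, 2.25, 3, 3.75.
f(0) = 1.25, f(0.75) = 20/19, f(1.5) = 10/11, f(2.25) = 0.8, f(3) = 5/7, f(3.75) = 20/31.
Sum = Δs · [f(0) + f(0.75) + f(1.5) + ...].
Sum ≈ 4.0284.

4.0284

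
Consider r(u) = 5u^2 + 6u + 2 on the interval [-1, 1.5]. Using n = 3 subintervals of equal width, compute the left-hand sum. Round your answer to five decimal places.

Δu = (1.5 − (-1))/3 = 5/6.
Left endpoints: -1, -1/6, 2/3.
r(-1) = 1, r(-1/6) = 41/36, r(2/3) = 74/9.
Sum = Δu · [r(-1) + r(-1/6) + r(2/3)].
Sum ≈ 8.63426.

8.63426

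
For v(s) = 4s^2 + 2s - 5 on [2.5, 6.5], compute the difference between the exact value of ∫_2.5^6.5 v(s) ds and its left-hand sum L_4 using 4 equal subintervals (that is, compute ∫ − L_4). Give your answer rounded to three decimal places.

Exact integral: ∫_2.5^6.5 v(s) ds ≈ 361.33333.
L_4 = 288.
Error ≈ 361.33333 − 288 ≈ 73.333.

73.333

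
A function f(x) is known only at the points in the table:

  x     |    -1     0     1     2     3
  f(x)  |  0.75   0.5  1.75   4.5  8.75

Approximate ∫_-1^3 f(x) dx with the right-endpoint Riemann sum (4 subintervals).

15.5

Δx = 1.
Sum = 1·[0.5 + 1.75 + 4.5 + 8.75] = 15.5.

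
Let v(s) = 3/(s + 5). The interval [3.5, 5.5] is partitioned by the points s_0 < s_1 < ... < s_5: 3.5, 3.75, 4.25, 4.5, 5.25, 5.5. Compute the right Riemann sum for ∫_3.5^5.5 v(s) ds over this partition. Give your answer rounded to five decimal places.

0.61776

Subinterval widths: 0.25, 0.5, 0.25, 0.75, 0.25.
Right endpoints: 3.75, 4.25, 4.5, 5.25, 5.5.
v(3.75) = 12/35, v(4.25) = 12/37, v(4.5) = 6/19, v(5.25) = 12/41, v(5.5) = 2/7.
Sum = Σ Δs_i · v(s_i).
Sum ≈ 0.61776.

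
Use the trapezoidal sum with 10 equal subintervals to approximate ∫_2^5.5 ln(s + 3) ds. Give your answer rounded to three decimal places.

6.643

Δs = (5.5 − 2)/10 = 0.35.
f(2) ≈ 1.609, f(2.35) ≈ 1.677, f(2.7) ≈ 1.740, f(3.05) ≈ 1.800, f(3.4) ≈ 1.856, f(3.75) ≈ 1.910, f(4.1) ≈ 1.960, f(4.45) ≈ 2.008, f(4.8) ≈ 2.054, f(5.15) ≈ 2.098, f(5.5) ≈ 2.140.
T_10 = (Δs/2)·[f(s_0) + 2f(s_1) + ... + 2f(s_{9}) + f(s_10)].
Sum ≈ 6.643.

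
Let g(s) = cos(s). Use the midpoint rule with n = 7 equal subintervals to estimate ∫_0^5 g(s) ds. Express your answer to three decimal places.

Δs = (5 − 0)/7 = 5/7.
Midpoints: 5/14, 15/14, 25/14, 2.5, 45/14, 55/14, 65/14.
g(5/14) ≈ 0.937, g(15/14) ≈ 0.479, g(25/14) ≈ -0.213, g(2.5) ≈ -0.801, g(45/14) ≈ -0.997, g(55/14) ≈ -0.706, g(65/14) ≈ -0.069.
Sum = Δs · [g(5/14) + g(15/14) + g(25/14) + ...].
Sum ≈ -0.980.

-0.980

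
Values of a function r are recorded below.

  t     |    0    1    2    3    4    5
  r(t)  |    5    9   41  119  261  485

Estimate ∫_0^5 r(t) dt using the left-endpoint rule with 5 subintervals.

435

Δt = 1.
Sum = 1·[5 + 9 + 41 + 119 + 261] = 435.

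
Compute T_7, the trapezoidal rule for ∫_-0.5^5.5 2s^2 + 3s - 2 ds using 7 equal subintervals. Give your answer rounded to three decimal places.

Δs = (5.5 − (-0.5))/7 = 6/7.
f(-0.5) = -3, f(5/14) = -33/49, f(17/14) = 225/49, f(29/14) = 627/49, f(41/14) = 1173/49, f(53/14) = 1863/49, f(65/14) = 2697/49, f(5.5) = 75.
T_7 = (Δs/2)·[f(s_0) + 2f(s_1) + ... + 2f(s_{6}) + f(s_7)].
Sum ≈ 145.469.

145.469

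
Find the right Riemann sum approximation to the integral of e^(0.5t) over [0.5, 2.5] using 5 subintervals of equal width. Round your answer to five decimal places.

Δt = (2.5 − 0.5)/5 = 0.4.
Right endpoints: 0.9, 1.3, 1.7, 2.1, 2.5.
f(0.9) ≈ 1.56831, f(1.3) ≈ 1.91554, f(1.7) ≈ 2.33965, f(2.1) ≈ 2.85765, f(2.5) ≈ 3.49034.
Sum = Δt · [f(0.9) + f(1.3) + f(1.7) + f(2.1) + f(2.5)].
Sum ≈ 4.86860.

4.86860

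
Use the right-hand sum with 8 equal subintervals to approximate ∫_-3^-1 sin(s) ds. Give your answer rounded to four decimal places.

-1.6099

Δs = (-1 − (-3))/8 = 0.25.
Right endpoints: -2.75, -2.5, -2.25, -2, -1.75, -1.5, -1.25, -1.
f(-2.75) ≈ -0.3817, f(-2.5) ≈ -0.5985, f(-2.25) ≈ -0.7781, f(-2) ≈ -0.9093, f(-1.75) ≈ -0.9840, f(-1.5) ≈ -0.9975, f(-1.25) ≈ -0.9490, f(-1) ≈ -0.8415.
Sum = Δs · [f(-2.75) + f(-2.5) + f(-2.25) + ...].
Sum ≈ -1.6099.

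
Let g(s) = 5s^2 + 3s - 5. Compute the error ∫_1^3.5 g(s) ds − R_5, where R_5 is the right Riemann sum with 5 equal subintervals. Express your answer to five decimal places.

-16.45833

Exact integral: ∫_1^3.5 g(s) ds ≈ 74.1666667.
R_5 = 90.625.
Error ≈ 74.1666667 − 90.625 ≈ -16.45833.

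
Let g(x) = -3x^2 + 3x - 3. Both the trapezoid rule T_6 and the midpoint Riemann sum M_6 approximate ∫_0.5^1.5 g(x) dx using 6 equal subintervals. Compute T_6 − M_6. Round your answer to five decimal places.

T_6 ≈ -3.2638889.
M_6 ≈ -3.2430556.
T_6 − M_6 ≈ -0.02083.

-0.02083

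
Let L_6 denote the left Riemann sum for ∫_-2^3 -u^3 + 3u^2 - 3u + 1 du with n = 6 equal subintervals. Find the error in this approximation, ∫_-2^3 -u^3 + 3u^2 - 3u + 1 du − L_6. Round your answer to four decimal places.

-15.4514

Exact integral: ∫_-2^3 f(u) du = 16.25.
L_6 ≈ 31.701389.
Error ≈ 16.25 − 31.701389 ≈ -15.4514.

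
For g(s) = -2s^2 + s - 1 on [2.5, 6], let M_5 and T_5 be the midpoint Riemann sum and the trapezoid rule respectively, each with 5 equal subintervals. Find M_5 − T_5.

0.8575

M_5 = -121.9225.
T_5 = -122.78.
M_5 − T_5 = 0.8575.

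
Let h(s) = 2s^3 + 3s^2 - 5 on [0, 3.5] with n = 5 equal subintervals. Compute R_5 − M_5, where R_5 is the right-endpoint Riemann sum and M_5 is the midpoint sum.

R_5 = 147.14.
M_5 = 98.476875.
R_5 − M_5 = 48.663125.

48.663125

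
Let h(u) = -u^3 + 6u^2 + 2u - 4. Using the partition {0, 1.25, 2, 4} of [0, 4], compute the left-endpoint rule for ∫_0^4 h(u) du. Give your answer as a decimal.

31.44140625

Subinterval widths: 1.25, 0.75, 2.
Left endpoints: 0, 1.25, 2.
h(0) = -4, h(1.25) = 5.921875, h(2) = 16.
Sum = Σ Δu_i · h(u_i).
Sum = 31.44140625.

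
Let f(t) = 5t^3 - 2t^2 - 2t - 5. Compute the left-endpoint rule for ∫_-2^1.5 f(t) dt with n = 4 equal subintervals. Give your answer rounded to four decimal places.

Δt = (1.5 − (-2))/4 = 0.875.
Left endpoints: -2, -1.125, -0.25, 0.625.
f(-2) = -49, f(-1.125) = -6349/512, f(-0.25) = -4.703125, f(0.625) = -2975/512.
Sum = Δt · [f(-2) + f(-1.125) + f(-0.25) + f(0.625)].
Sum ≈ -62.9248.

-62.9248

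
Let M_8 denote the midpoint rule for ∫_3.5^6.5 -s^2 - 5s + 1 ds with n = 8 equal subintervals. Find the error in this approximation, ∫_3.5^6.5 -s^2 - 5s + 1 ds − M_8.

Exact integral: ∫_3.5^6.5 f(s) ds = -149.25.
M_8 = -149.21484375.
Error = -149.25 − (-149.21484375) = -0.03515625.

-0.03515625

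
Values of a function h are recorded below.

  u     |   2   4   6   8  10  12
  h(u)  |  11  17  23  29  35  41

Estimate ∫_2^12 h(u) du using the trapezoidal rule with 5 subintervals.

Δu = 2.
T_5 = (2/2)·[11 + 2·17 + 2·23 + 2·29 + 2·35 + 41] = 260.

260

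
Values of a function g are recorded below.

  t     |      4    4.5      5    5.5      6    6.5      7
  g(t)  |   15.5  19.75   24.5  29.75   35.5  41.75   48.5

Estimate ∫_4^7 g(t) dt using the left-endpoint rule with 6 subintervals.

Δt = 0.5.
Sum = 0.5·[15.5 + 19.75 + 24.5 + 29.75 + 35.5 + 41.75] = 83.375.

83.375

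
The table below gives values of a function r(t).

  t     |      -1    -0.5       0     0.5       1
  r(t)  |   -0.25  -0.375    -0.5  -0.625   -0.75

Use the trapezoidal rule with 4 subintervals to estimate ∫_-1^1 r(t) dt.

Δt = 0.5.
T_4 = (0.5/2)·[(-0.25) + 2·(-0.375) + 2·(-0.5) + 2·(-0.625) + (-0.75)] = -1.

-1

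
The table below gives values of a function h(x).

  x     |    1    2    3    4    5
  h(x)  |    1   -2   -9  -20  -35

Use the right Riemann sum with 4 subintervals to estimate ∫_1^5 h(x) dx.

-66

Δx = 1.
Sum = 1·[(-2) + (-9) + (-20) + (-35)] = -66.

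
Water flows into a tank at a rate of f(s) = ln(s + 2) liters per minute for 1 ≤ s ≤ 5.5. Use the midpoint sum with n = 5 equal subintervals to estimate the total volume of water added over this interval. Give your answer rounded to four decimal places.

Δs = (5.5 − 1)/5 = 0.9.
Midpoints: 1.45, 2.35, 3.25, 4.15, 5.05.
f(1.45) ≈ 1.2384, f(2.35) ≈ 1.4702, f(3.25) ≈ 1.6582, f(4.15) ≈ 1.8165, f(5.05) ≈ 1.9530.
Sum = Δs · [f(1.45) + f(2.35) + f(3.25) + f(4.15) + f(5.05)].
Sum ≈ 7.3226.

7.3226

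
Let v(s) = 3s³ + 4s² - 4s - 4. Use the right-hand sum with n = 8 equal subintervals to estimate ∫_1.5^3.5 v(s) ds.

152.78125

Δs = (3.5 − 1.5)/8 = 0.25.
Right endpoints: 1.75, 2, 2.25, 2.5, 2.75, 3, 3.25, 3.5.
v(1.75) = 17.328125, v(2) = 28, v(2.25) = 41.421875, v(2.5) = 57.875, v(2.75) = 77.640625, v(3) = 101, v(3.25) = 128.234375, v(3.5) = 159.625.
Sum = Δs · [v(1.75) + v(2) + v(2.25) + ...].
Sum = 152.78125.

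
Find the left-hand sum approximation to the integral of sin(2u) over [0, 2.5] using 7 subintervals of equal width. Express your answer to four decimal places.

0.5140

Δu = (2.5 − 0)/7 = 5/14.
Left endpoints: 0, 5/14, 5/7, 15/14, 10/7, 25/14, 15/7.
f(0) ≈ 0.0000, f(5/14) ≈ 0.6551, f(5/7) ≈ 0.9899, f(15/14) ≈ 0.8408, f(10/7) ≈ 0.2806, f(25/14) ≈ -0.4167, f(15/7) ≈ -0.9103.
Sum = Δu · [f(0) + f(5/14) + f(5/7) + ...].
Sum ≈ 0.5140.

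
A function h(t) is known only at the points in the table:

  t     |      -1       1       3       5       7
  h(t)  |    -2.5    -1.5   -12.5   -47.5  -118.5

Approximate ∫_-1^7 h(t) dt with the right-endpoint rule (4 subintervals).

-360

Δt = 2.
Sum = 2·[(-1.5) + (-12.5) + (-47.5) + (-118.5)] = -360.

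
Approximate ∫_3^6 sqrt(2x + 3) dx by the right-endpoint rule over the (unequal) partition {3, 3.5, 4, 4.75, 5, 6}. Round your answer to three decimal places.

10.665

Subinterval widths: 0.5, 0.5, 0.75, 0.25, 1.
Right endpoints: 3.5, 4, 4.75, 5, 6.
f(3.5) ≈ 3.162, f(4) ≈ 3.317, f(4.75) ≈ 3.536, f(5) ≈ 3.606, f(6) ≈ 3.873.
Sum = Σ Δx_i · f(x_i).
Sum ≈ 10.665.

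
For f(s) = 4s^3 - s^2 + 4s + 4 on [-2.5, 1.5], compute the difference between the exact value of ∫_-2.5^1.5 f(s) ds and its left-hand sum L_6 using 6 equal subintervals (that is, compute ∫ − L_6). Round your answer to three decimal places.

34.074

Exact integral: ∫_-2.5^1.5 f(s) ds ≈ -32.33333.
L_6 ≈ -66.40741.
Error ≈ -32.33333 − (-66.40741) ≈ 34.074.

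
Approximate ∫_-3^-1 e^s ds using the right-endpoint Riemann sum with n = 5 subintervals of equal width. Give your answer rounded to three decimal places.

Δs = (-1 − (-3))/5 = 0.4.
Right endpoints: -2.6, -2.2, -1.8, -1.4, -1.
f(-2.6) ≈ 0.074, f(-2.2) ≈ 0.111, f(-1.8) ≈ 0.165, f(-1.4) ≈ 0.247, f(-1) ≈ 0.368.
Sum = Δs · [f(-2.6) + f(-2.2) + f(-1.8) + f(-1.4) + f(-1)].
Sum ≈ 0.386.

0.386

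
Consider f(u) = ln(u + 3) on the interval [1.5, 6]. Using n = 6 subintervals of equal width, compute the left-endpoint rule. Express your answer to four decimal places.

8.2415

Δu = (6 − 1.5)/6 = 0.75.
Left endpoints: 1.5, 2.25, 3, 3.75, 4.5, 5.25.
f(1.5) ≈ 1.5041, f(2.25) ≈ 1.6582, f(3) ≈ 1.7918, f(3.75) ≈ 1.9095, f(4.5) ≈ 2.0149, f(5.25) ≈ 2.1102.
Sum = Δu · [f(1.5) + f(2.25) + f(3) + ...].
Sum ≈ 8.2415.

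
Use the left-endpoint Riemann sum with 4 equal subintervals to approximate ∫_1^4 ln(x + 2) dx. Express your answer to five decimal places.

4.18701

Δx = (4 − 1)/4 = 0.75.
Left endpoints: 1, 1.75, 2.5, 3.25.
f(1) ≈ 1.09861, f(1.75) ≈ 1.32176, f(2.5) ≈ 1.50408, f(3.25) ≈ 1.65823.
Sum = Δx · [f(1) + f(1.75) + f(2.5) + f(3.25)].
Sum ≈ 4.18701.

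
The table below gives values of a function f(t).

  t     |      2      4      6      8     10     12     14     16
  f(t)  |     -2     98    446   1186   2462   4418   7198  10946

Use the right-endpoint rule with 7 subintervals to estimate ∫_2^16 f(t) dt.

Δt = 2.
Sum = 2·[98 + 446 + 1186 + 2462 + 4418 + 7198 + 10946] = 53508.

53508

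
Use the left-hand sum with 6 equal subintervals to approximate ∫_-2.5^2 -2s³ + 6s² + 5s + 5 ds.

Δs = (2 − (-2.5))/6 = 0.75.
Left endpoints: -2.5, -1.75, -1, -0.25, 0.5, 1.25.
f(-2.5) = 61.25, f(-1.75) = 25.34375, f(-1) = 8, f(-0.25) = 4.15625, f(0.5) = 8.75, f(1.25) = 16.71875.
Sum = Δs · [f(-2.5) + f(-1.75) + f(-1) + ...].
Sum = 93.1640625.

93.1640625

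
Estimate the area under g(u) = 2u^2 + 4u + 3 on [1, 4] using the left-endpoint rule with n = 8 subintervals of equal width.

73.265625

Δu = (4 − 1)/8 = 0.375.
Left endpoints: 1, 1.375, 1.75, 2.125, 2.5, 2.875, 3.25, 3.625.
g(1) = 9, g(1.375) = 12.28125, g(1.75) = 16.125, g(2.125) = 20.53125, g(2.5) = 25.5, g(2.875) = 31.03125, g(3.25) = 37.125, g(3.625) = 43.78125.
Sum = Δu · [g(1) + g(1.375) + g(1.75) + ...].
Sum = 73.265625.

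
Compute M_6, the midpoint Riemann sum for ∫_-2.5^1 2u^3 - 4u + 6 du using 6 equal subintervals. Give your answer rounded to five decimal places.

12.91536

Δu = (1 − (-2.5))/6 = 7/12.
Midpoints: -53/24, -1.625, -25/24, -11/24, 0.125, 17/24.
f(-53/24) = -46349/6912, f(-1.625) = 3.91796875, f(-25/24) = 54647/6912, f(-11/24) = 52813/6912, f(0.125) = 5.50390625, f(17/24) = 26801/6912.
Sum = Δu · [f(-53/24) + f(-1.625) + f(-25/24) + ...].
Sum ≈ 12.91536.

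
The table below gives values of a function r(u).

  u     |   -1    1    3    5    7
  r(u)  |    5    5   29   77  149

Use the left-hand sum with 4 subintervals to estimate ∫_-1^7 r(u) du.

Δu = 2.
Sum = 2·[5 + 5 + 29 + 77] = 232.

232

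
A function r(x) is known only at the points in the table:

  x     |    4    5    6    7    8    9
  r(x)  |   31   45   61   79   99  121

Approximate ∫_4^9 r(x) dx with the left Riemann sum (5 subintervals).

Δx = 1.
Sum = 1·[31 + 45 + 61 + 79 + 99] = 315.

315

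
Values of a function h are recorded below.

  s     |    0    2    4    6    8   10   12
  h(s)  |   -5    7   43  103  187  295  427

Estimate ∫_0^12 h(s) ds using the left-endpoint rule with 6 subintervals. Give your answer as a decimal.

1260

Δs = 2.
Sum = 2·[(-5) + 7 + 43 + 103 + 187 + 295] = 1260.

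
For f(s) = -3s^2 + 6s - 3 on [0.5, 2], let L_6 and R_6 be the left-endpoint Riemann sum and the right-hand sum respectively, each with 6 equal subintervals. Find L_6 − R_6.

0.5625

L_6 = -0.890625.
R_6 = -1.453125.
L_6 − R_6 = 0.5625.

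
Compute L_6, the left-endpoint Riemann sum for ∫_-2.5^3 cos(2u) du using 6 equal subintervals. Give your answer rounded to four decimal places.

-0.7452

Δu = (3 − (-2.5))/6 = 11/12.
Left endpoints: -2.5, -19/12, -2/3, 0.25, 7/6, 25/12.
f(-2.5) ≈ 0.2837, f(-19/12) ≈ -0.9997, f(-2/3) ≈ 0.2352, f(0.25) ≈ 0.8776, f(7/6) ≈ -0.6908, f(25/12) ≈ -0.5190.
Sum = Δu · [f(-2.5) + f(-19/12) + f(-2/3) + ...].
Sum ≈ -0.7452.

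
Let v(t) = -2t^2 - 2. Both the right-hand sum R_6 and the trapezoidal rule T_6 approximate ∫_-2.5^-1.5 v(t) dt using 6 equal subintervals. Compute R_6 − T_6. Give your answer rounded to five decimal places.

R_6 ≈ -9.5092593.
T_6 ≈ -10.1759259.
R_6 − T_6 ≈ 0.66667.

0.66667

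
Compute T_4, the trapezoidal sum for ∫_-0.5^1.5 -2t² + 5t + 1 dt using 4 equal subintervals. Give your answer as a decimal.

Δt = (1.5 − (-0.5))/4 = 0.5.
f(-0.5) = -2, f(0) = 1, f(0.5) = 3, f(1) = 4, f(1.5) = 4.
T_4 = (Δt/2)·[f(t_0) + 2f(t_1) + 2f(t_2) + 2f(t_3) + f(t_4)].
Sum = 4.5.

4.5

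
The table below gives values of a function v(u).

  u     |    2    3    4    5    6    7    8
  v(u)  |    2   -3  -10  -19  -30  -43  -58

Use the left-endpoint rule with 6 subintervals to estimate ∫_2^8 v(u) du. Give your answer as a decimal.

Δu = 1.
Sum = 1·[2 + (-3) + (-10) + (-19) + (-30) + (-43)] = -103.

-103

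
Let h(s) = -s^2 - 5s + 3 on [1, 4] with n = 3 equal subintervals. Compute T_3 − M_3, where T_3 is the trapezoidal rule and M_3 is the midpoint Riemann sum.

-0.75

T_3 = -50.
M_3 = -49.25.
T_3 − M_3 = -0.75.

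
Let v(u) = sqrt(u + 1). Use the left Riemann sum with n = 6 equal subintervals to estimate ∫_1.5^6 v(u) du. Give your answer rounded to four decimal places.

9.3064

Δu = (6 − 1.5)/6 = 0.75.
Left endpoints: 1.5, 2.25, 3, 3.75, 4.5, 5.25.
v(1.5) ≈ 1.5811, v(2.25) ≈ 1.8028, v(3) ≈ 2.0000, v(3.75) ≈ 2.1794, v(4.5) ≈ 2.3452, v(5.25) ≈ 2.5000.
Sum = Δu · [v(1.5) + v(2.25) + v(3) + ...].
Sum ≈ 9.3064.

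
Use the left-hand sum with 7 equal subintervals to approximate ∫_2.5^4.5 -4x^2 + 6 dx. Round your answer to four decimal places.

-80.7755

Δx = (4.5 − 2.5)/7 = 2/7.
Left endpoints: 2.5, 39/14, 43/14, 47/14, 51/14, 55/14, 59/14.
f(2.5) = -19, f(39/14) = -1227/49, f(43/14) = -1555/49, f(47/14) = -1915/49, f(51/14) = -2307/49, f(55/14) = -2731/49, f(59/14) = -3187/49.
Sum = Δx · [f(2.5) + f(39/14) + f(43/14) + ...].
Sum ≈ -80.7755.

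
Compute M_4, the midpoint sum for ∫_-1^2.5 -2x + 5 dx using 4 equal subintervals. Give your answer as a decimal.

Δx = (2.5 − (-1))/4 = 0.875.
Midpoints: -0.5625, 0.3125, 1.1875, 2.0625.
f(-0.5625) = 6.125, f(0.3125) = 4.375, f(1.1875) = 2.625, f(2.0625) = 0.875.
Sum = Δx · [f(-0.5625) + f(0.3125) + f(1.1875) + f(2.0625)].
Sum = 12.25.

12.25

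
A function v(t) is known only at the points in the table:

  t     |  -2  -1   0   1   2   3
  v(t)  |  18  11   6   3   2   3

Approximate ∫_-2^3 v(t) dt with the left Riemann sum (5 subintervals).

Δt = 1.
Sum = 1·[18 + 11 + 6 + 3 + 2] = 40.

40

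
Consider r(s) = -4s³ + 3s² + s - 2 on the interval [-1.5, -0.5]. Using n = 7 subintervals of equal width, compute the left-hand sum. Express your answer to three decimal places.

6.587

Δs = (-0.5 − (-1.5))/7 = 1/7.
Left endpoints: -1.5, -19/14, -17/14, -15/14, -13/14, -11/14, -9/14.
r(-1.5) = 16.75, r(-19/14) = 16693/1372, r(-17/14) = 11485/1372, r(-15/14) = 7261/1372, r(-13/14) = 3925/1372, r(-11/14) = 1381/1372, r(-9/14) = -467/1372.
Sum = Δs · [r(-1.5) + r(-19/14) + r(-17/14) + ...].
Sum ≈ 6.587.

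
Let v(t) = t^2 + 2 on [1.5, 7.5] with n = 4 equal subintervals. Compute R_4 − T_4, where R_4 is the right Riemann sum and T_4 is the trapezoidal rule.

40.5

R_4 = 194.25.
T_4 = 153.75.
R_4 − T_4 = 40.5.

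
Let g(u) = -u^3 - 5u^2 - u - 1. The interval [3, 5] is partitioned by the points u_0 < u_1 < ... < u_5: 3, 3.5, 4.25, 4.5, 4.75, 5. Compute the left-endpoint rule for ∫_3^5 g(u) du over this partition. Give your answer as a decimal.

-268.453125

Subinterval widths: 0.5, 0.75, 0.25, 0.25, 0.25.
Left endpoints: 3, 3.5, 4.25, 4.5, 4.75.
g(3) = -76, g(3.5) = -108.625, g(4.25) = -172.328125, g(4.5) = -197.875, g(4.75) = -225.734375.
Sum = Σ Δu_i · g(u_i).
Sum = -268.453125.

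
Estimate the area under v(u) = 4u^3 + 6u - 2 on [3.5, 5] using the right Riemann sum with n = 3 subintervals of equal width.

597.75

Δu = (5 − 3.5)/3 = 0.5.
Right endpoints: 4, 4.5, 5.
v(4) = 278, v(4.5) = 389.5, v(5) = 528.
Sum = Δu · [v(4) + v(4.5) + v(5)].
Sum = 597.75.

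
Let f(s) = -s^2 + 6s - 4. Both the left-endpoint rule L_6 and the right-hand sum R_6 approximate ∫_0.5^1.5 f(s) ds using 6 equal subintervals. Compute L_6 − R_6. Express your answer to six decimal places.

L_6 ≈ 0.57870370.
R_6 ≈ 1.24537037.
L_6 − R_6 ≈ -0.666667.

-0.666667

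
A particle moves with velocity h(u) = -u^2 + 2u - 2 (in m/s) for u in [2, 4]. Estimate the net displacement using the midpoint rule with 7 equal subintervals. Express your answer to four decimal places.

-10.6531

Δu = (4 − 2)/7 = 2/7.
Midpoints: 15/7, 17/7, 19/7, 3, 23/7, 25/7, 27/7.
h(15/7) = -113/49, h(17/7) = -149/49, h(19/7) = -193/49, h(3) = -5, h(23/7) = -305/49, h(25/7) = -373/49, h(27/7) = -449/49.
Sum = Δu · [h(15/7) + h(17/7) + h(19/7) + ...].
Sum ≈ -10.6531.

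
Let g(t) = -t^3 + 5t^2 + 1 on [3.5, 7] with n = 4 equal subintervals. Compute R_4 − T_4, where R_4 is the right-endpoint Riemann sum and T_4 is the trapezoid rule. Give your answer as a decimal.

-50.9140625

R_4 ≈ -114.74121.
T_4 ≈ -63.82715.
R_4 − T_4 = -50.9140625.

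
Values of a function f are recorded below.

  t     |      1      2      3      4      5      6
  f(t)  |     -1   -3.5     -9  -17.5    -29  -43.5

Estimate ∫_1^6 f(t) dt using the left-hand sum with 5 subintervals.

Δt = 1.
Sum = 1·[(-1) + (-3.5) + (-9) + (-17.5) + (-29)] = -60.

-60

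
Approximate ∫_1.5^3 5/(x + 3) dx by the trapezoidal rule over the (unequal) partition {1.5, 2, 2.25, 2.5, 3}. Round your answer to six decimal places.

Subinterval widths: 0.5, 0.25, 0.25, 0.5.
f(1.5) = 10/9, f(2) = 1, f(2.25) = 20/21, f(2.5) = 10/11, f(3) = 5/6.
On each subinterval the trapezoid contributes (Δx_i/2)·[f(x_{i-1}) + f(x_i)].
Sum ≈ 1.440115.

1.440115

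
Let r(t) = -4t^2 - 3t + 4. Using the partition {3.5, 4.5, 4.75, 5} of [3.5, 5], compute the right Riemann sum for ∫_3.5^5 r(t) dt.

-143.375

Subinterval widths: 1, 0.25, 0.25.
Right endpoints: 4.5, 4.75, 5.
r(4.5) = -90.5, r(4.75) = -100.5, r(5) = -111.
Sum = Σ Δt_i · r(t_i).
Sum = -143.375.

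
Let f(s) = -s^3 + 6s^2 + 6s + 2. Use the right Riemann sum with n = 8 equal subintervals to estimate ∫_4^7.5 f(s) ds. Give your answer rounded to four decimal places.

94.3650

Δs = (7.5 − 4)/8 = 0.4375.
Right endpoints: 4.4375, 4.875, 5.3125, 5.75, 6.1875, 6.625, 7.0625, 7.5.
f(4.4375) = 243273/4096, f(4.875) = 29689/512, f(5.3125) = 218227/4096, f(5.75) = 44.765625, f(6.1875) = 130853/4096, f(6.625) = 7331/512, f(7.0625) = -35313/4096, f(7.5) = -37.375.
Sum = Δs · [f(4.4375) + f(4.875) + f(5.3125) + ...].
Sum ≈ 94.3650.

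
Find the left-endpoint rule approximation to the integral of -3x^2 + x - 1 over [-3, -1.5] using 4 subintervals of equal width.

Δx = (-1.5 − (-3))/4 = 0.375.
Left endpoints: -3, -2.625, -2.25, -1.875.
f(-3) = -31, f(-2.625) = -24.296875, f(-2.25) = -18.4375, f(-1.875) = -13.421875.
Sum = Δx · [f(-3) + f(-2.625) + f(-2.25) + f(-1.875)].
Sum = -32.68359375.

-32.68359375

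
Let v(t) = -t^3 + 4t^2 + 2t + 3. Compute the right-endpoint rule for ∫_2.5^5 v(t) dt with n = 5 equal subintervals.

17.5

Δt = (5 − 2.5)/5 = 0.5.
Right endpoints: 3, 3.5, 4, 4.5, 5.
v(3) = 18, v(3.5) = 16.125, v(4) = 11, v(4.5) = 1.875, v(5) = -12.
Sum = Δt · [v(3) + v(3.5) + v(4) + v(4.5) + v(5)].
Sum = 17.5.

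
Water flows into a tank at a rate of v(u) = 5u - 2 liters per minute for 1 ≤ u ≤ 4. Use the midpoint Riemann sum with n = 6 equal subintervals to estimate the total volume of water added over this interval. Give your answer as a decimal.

Δu = (4 − 1)/6 = 0.5.
Midpoints: 1.25, 1.75, 2.25, 2.75, 3.25, 3.75.
v(1.25) = 4.25, v(1.75) = 6.75, v(2.25) = 9.25, v(2.75) = 11.75, v(3.25) = 14.25, v(3.75) = 16.75.
Sum = Δu · [v(1.25) + v(1.75) + v(2.25) + ...].
Sum = 31.5.

31.5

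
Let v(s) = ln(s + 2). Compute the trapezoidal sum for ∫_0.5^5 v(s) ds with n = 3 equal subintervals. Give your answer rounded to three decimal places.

6.783

Δs = (5 − 0.5)/3 = 1.5.
v(0.5) ≈ 0.916, v(2) ≈ 1.386, v(3.5) ≈ 1.705, v(5) ≈ 1.946.
T_3 = (Δs/2)·[v(s_0) + 2v(s_1) + 2v(s_2) + v(s_3)].
Sum ≈ 6.783.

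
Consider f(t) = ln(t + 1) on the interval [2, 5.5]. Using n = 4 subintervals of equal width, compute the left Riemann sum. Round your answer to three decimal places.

5.021

Δt = (5.5 − 2)/4 = 0.875.
Left endpoints: 2, 2.875, 3.75, 4.625.
f(2) ≈ 1.099, f(2.875) ≈ 1.355, f(3.75) ≈ 1.558, f(4.625) ≈ 1.727.
Sum = Δt · [f(2) + f(2.875) + f(3.75) + f(4.625)].
Sum ≈ 5.021.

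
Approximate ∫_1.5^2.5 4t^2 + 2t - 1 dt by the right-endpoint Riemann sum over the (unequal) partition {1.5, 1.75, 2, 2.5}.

Subinterval widths: 0.25, 0.25, 0.5.
Right endpoints: 1.75, 2, 2.5.
f(1.75) = 14.75, f(2) = 19, f(2.5) = 29.
Sum = Σ Δt_i · f(t_i).
Sum = 22.9375.

22.9375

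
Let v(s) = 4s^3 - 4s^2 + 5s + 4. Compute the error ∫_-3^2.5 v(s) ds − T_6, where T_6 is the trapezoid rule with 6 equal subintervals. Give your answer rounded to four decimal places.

5.3918

Exact integral: ∫_-3^2.5 v(s) ds ≈ -83.645833.
T_6 ≈ -89.037616.
Error ≈ -83.645833 − (-89.037616) ≈ 5.3918.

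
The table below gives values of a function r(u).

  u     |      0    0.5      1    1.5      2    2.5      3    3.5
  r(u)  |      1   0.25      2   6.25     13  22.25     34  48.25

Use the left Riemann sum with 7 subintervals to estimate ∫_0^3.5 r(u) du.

39.375

Δu = 0.5.
Sum = 0.5·[1 + 0.25 + 2 + 6.25 + 13 + 22.25 + 34] = 39.375.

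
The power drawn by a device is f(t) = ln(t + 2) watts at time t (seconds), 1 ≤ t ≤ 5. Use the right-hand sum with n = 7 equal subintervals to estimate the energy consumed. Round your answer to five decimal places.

Δt = (5 − 1)/7 = 4/7.
Right endpoints: 11/7, 15/7, 19/7, 23/7, 27/7, 31/7, 5.
f(11/7) ≈ 1.27297, f(15/7) ≈ 1.42139, f(19/7) ≈ 1.55060, f(23/7) ≈ 1.66501, f(27/7) ≈ 1.76766, f(31/7) ≈ 1.86075, f(5) ≈ 1.94591.
Sum = Δt · [f(11/7) + f(15/7) + f(19/7) + ...].
Sum ≈ 6.56245.

6.56245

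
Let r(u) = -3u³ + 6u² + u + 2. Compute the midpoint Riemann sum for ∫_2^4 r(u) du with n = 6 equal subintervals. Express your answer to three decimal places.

-57.611

Δu = (4 − 2)/6 = 1/3.
Midpoints: 13/6, 2.5, 17/6, 19/6, 3.5, 23/6.
r(13/6) = 131/72, r(2.5) = -4.875, r(17/6) = -1097/72, r(19/6) = -2155/72, r(3.5) = -49.625, r(23/6) = -5399/72.
Sum = Δu · [r(13/6) + r(2.5) + r(17/6) + ...].
Sum ≈ -57.611.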